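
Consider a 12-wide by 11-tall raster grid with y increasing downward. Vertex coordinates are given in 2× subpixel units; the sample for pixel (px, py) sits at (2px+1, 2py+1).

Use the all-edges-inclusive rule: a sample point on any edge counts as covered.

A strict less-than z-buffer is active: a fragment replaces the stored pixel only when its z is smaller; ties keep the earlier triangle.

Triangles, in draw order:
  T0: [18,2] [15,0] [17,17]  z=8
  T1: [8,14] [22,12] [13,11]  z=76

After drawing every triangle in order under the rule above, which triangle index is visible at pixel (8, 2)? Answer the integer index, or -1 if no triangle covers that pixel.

T0:
  2·area = 47  (B↔C swapped to make it positive)
  edge (18, 2)→(17, 17): d=(-1,15) inclusive
  edge (17, 17)→(15, 0): d=(-2,-17) inclusive
  edge (15, 0)→(18, 2): d=(3,2) inclusive
    (8,1)@(17, 3): e=[14,28,5] → X
    (9,1)@(19, 3): e=[-16,62,1] → .
    (8,2)@(17, 5): e=[12,24,11] → X
    (9,2)@(19, 5): e=[-18,58,7] → .
    (8,3)@(17, 7): e=[10,20,17] → X
    (9,3)@(19, 7): e=[-20,54,13] → .
    (8,4)@(17, 9): e=[8,16,23] → X
    (9,4)@(19, 9): e=[-22,50,19] → .
    (8,5)@(17, 11): e=[6,12,29] → X
    (9,5)@(19, 11): e=[-24,46,25] → .
    (8,6)@(17, 13): e=[4,8,35] → X
    (9,6)@(19, 13): e=[-26,42,31] → .
    (8,8)@(17, 17): e=[0,0,47] → X  [on edge]
  covered (8 px):
    . . . . . . . . . . . .
    . . . . . . . . X . . .
    . . . . . . . . X . . .
    . . . . . . . . X . . .
    . . . . . . . . X . . .
    . . . . . . . . X . . .
    . . . . . . . . X . . .
    . . . . . . . . X . . .
    . . . . . . . . X . . .
    . . . . . . . . . . . .
    . . . . . . . . . . . .
T1:
  2·area = 32  (B↔C swapped to make it positive)
  edge (8, 14)→(13, 11): d=(5,-3) inclusive
  edge (13, 11)→(22, 12): d=(9,1) inclusive
  edge (22, 12)→(8, 14): d=(-14,2) inclusive
    (11,2)@(23, 5): e=[0,-64,96] → .  [on edge]
    (6,5)@(13, 11): e=[0,0,32] → X  [on edge]
    (7,5)@(15, 11): e=[6,-2,28] → .
    (5,6)@(11, 13): e=[4,20,8] → X
    (7,6)@(15, 13): e=[16,16,0] → X  [on edge]
    (8,6)@(17, 13): e=[22,14,-4] → .
    (0,7)@(1, 15): e=[-16,48,0] → .  [on edge]
    (5,7)@(11, 15): e=[14,38,-20] → .
    (6,7)@(13, 15): e=[20,36,-24] → .
    (7,7)@(15, 15): e=[26,34,-28] → .
    (1,8)@(3, 17): e=[0,64,-32] → .  [on edge]
  covered (4 px):
    . . . . . . . . . . . .
    . . . . . . . . . . . .
    . . . . . . . . . . . .
    . . . . . . . . . . . .
    . . . . . . . . . . . .
    . . . . . . X . . . . .
    . . . . . X X X . . . .
    . . . . . . . . . . . .
    . . . . . . . . . . . .
    . . . . . . . . . . . .
    . . . . . . . . . . . .

Z-buffer (winner per pixel, '.' = empty):
  . . . . . . . . . . . .
  . . . . . . . . 0 . . .
  . . . . . . . . 0 . . .
  . . . . . . . . 0 . . .
  . . . . . . . . 0 . . .
  . . . . . . 1 . 0 . . .
  . . . . . 1 1 1 0 . . .
  . . . . . . . . 0 . . .
  . . . . . . . . 0 . . .
  . . . . . . . . . . . .
  . . . . . . . . . . . .

Final: 0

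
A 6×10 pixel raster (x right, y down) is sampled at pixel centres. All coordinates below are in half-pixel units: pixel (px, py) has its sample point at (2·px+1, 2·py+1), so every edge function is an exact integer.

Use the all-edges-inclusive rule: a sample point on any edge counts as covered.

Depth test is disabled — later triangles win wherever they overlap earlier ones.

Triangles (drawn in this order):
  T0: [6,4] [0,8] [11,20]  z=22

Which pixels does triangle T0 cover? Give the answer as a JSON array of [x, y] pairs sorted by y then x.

T0:
  2·area = 116  (B↔C swapped to make it positive)
  edge (6, 4)→(11, 20): d=(5,16) inclusive
  edge (11, 20)→(0, 8): d=(-11,-12) inclusive
  edge (0, 8)→(6, 4): d=(6,-4) inclusive
    (2,2)@(5, 5): e=[21,93,2] → █
    (3,2)@(7, 5): e=[-11,117,10] → ·
    (1,3)@(3, 7): e=[63,47,6] → █
    (3,3)@(7, 7): e=[-1,95,22] → ·
    (0,4)@(1, 9): e=[105,1,10] → █
    (3,4)@(7, 9): e=[9,73,34] → █
    (4,4)@(9, 9): e=[-23,97,42] → ·
    (0,5)@(1, 11): e=[115,-21,22] → ·
    (1,5)@(3, 11): e=[83,3,30] → █
    (4,5)@(9, 11): e=[-13,75,54] → ·
    (1,6)@(3, 13): e=[93,-19,42] → ·
    (2,6)@(5, 13): e=[61,5,50] → █
  covered (15 px):
    · · · · · ·
    · · · · · ·
    · · █ · · ·
    · █ █ · · ·
    █ █ █ █ · ·
    · █ █ █ · ·
    · · █ █ · ·
    · · · █ █ ·
    · · · · █ ·
    · · · · · ·

Result: [[2,2],[1,3],[2,3],[0,4],[1,4],[2,4],[3,4],[1,5],[2,5],[3,5],[2,6],[3,6],[3,7],[4,7],[4,8]]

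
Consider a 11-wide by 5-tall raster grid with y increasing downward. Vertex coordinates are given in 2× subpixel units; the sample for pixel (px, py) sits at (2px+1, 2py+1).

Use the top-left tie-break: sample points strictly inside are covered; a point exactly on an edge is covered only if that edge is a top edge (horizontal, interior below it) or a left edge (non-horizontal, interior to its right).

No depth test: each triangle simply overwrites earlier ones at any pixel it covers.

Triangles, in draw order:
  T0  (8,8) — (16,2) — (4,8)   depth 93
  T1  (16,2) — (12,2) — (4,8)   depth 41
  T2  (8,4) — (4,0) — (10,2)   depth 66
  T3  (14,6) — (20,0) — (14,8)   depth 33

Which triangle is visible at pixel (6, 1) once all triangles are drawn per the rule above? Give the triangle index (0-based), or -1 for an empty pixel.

T0:
  2·area = 24  (B↔C swapped to make it positive)
  edge (8, 8)→(4, 8): d=(-4,0) right/bottom  bias=-1
  edge (4, 8)→(16, 2): d=(12,-6) top-left  bias=+0
  edge (16, 2)→(8, 8): d=(-8,6) right/bottom  bias=-1
    (5,2)@(11, 5): e=[12,6,6] → X
    (6,2)@(13, 5): e=[12,18,-6] → .
    (3,3)@(7, 7): e=[4,6,14] → X
    (4,3)@(9, 7): e=[4,18,2] → X
    (5,3)@(11, 7): e=[4,30,-10] → .
    (3,4)@(7, 9): e=[-4,30,-2] → .
    (4,4)@(9, 9): e=[-4,42,-14] → .
  covered (3 px):
    . . . . . . . . . . .
    . . . . . . . . . . .
    . . . . . X . . . . .
    . . . X X . . . . . .
    . . . . . . . . . . .
T1:
  2·area = 24  (B↔C swapped to make it positive)
  edge (16, 2)→(4, 8): d=(-12,6) right/bottom  bias=-1
  edge (4, 8)→(12, 2): d=(8,-6) top-left  bias=+0
  edge (12, 2)→(16, 2): d=(4,0) top-left  bias=+0
    (5,1)@(11, 3): e=[18,2,4] → X
    (6,1)@(13, 3): e=[6,14,4] → X
    (7,1)@(15, 3): e=[-6,26,4] → .
    (4,2)@(9, 5): e=[6,6,12] → X
    (5,2)@(11, 5): e=[-6,18,12] → .
    (6,2)@(13, 5): e=[-18,30,12] → .
    (4,3)@(9, 7): e=[-18,22,20] → .
  covered (3 px):
    . . . . . . . . . . .
    . . . . . X X . . . .
    . . . . X . . . . . .
    . . . . . . . . . . .
    . . . . . . . . . . .
T2:
  2·area = 16
  edge (8, 4)→(4, 0): d=(-4,-4) top-left  bias=+0
  edge (4, 0)→(10, 2): d=(6,2) right/bottom  bias=-1
  edge (10, 2)→(8, 4): d=(-2,2) right/bottom  bias=-1
    (2,0)@(5, 1): e=[0,4,12] → X  [on edge]
    (3,0)@(7, 1): e=[8,0,8] → .  [on edge]
    (5,0)@(11, 1): e=[24,-8,0] → .  [on edge]
    (2,1)@(5, 3): e=[-8,16,8] → .
    (3,1)@(7, 3): e=[0,12,4] → X  [on edge]
    (4,1)@(9, 3): e=[8,8,0] → .  [on edge]
    (6,1)@(13, 3): e=[24,0,-8] → .  [on edge]
    (3,2)@(7, 5): e=[-8,24,0] → .  [on edge]
    (4,2)@(9, 5): e=[0,20,-4] → .  [on edge]
    (9,2)@(19, 5): e=[40,0,-24] → .  [on edge]
    (2,3)@(5, 7): e=[-24,40,0] → .  [on edge]
    (5,3)@(11, 7): e=[0,28,-12] → .  [on edge]
    (1,4)@(3, 9): e=[-40,56,0] → .  [on edge]
    (6,4)@(13, 9): e=[0,36,-20] → .  [on edge]
  covered (2 px):
    . . X . . . . . . . .
    . . . X . . . . . . .
    . . . . . . . . . . .
    . . . . . . . . . . .
    . . . . . . . . . . .
T3:
  2·area = 12
  edge (14, 6)→(20, 0): d=(6,-6) top-left  bias=+0
  edge (20, 0)→(14, 8): d=(-6,8) right/bottom  bias=-1
  edge (14, 8)→(14, 6): d=(0,-2) top-left  bias=+0
    (9,0)@(19, 1): e=[0,2,10] → X  [on edge]
    (10,0)@(21, 1): e=[12,-14,14] → .
    (8,1)@(17, 3): e=[0,6,6] → X  [on edge]
    (9,1)@(19, 3): e=[12,-10,10] → .
    (7,2)@(15, 5): e=[0,10,2] → X  [on edge]
    (8,2)@(17, 5): e=[12,-6,6] → .
    (6,3)@(13, 7): e=[0,14,-2] → .  [on edge]
    (7,3)@(15, 7): e=[12,-2,2] → .
    (5,4)@(11, 9): e=[0,18,-6] → .  [on edge]
  covered (3 px):
    . . . . . . . . . X .
    . . . . . . . . X . .
    . . . . . . . X . . .
    . . . . . . . . . . .
    . . . . . . . . . . .

Z-buffer (winner per pixel, '.' = empty):
  . . 2 . . . . . . 3 .
  . . . 2 . 1 1 . 3 . .
  . . . . 1 0 . 3 . . .
  . . . 0 0 . . . . . .
  . . . . . . . . . . .

Answer: 1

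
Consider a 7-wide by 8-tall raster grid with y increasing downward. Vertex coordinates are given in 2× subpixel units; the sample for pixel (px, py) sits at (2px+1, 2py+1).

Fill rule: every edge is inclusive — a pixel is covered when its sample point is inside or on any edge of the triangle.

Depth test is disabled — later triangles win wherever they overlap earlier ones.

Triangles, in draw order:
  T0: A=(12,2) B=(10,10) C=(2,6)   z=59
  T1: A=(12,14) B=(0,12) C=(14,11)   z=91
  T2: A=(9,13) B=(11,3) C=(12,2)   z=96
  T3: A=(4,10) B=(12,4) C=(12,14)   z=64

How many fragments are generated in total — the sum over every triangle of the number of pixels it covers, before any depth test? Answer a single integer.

T0:
  2·area = 72
  edge (12, 2)→(10, 10): d=(-2,8) inclusive
  edge (10, 10)→(2, 6): d=(-8,-4) inclusive
  edge (2, 6)→(12, 2): d=(10,-4) inclusive
    (5,1)@(11, 3): e=[6,60,6] → █
    (6,1)@(13, 3): e=[-10,68,14] → ·
    (2,2)@(5, 5): e=[50,20,2] → █
    (3,2)@(7, 5): e=[34,28,10] → █
    (4,2)@(9, 5): e=[18,36,18] → █
    (6,2)@(13, 5): e=[-14,52,34] → ·
    (2,3)@(5, 7): e=[46,4,22] → █
    (5,3)@(11, 7): e=[-2,28,46] → ·
    (2,4)@(5, 9): e=[42,-12,42] → ·
    (3,4)@(7, 9): e=[26,-4,50] → ·
    (4,4)@(9, 9): e=[10,4,58] → █
    (5,4)@(11, 9): e=[-6,12,66] → ·
  covered (9 px):
    · · · · · · ·
    · · · · · █ ·
    · · █ █ █ █ ·
    · · █ █ █ · ·
    · · · · █ · ·
    · · · · · · ·
    · · · · · · ·
    · · · · · · ·
T1:
  2·area = 40
  edge (12, 14)→(0, 12): d=(-12,-2) inclusive
  edge (0, 12)→(14, 11): d=(14,-1) inclusive
  edge (14, 11)→(12, 14): d=(-2,3) inclusive
    (3,6)@(7, 13): e=[2,21,17] → █
    (4,6)@(9, 13): e=[6,23,11] → █
    (5,6)@(11, 13): e=[10,25,5] → █
    (6,6)@(13, 13): e=[14,27,-1] → ·
    (3,7)@(7, 15): e=[-22,49,13] → ·
    (4,7)@(9, 15): e=[-18,51,7] → ·
    (5,7)@(11, 15): e=[-14,53,1] → ·
  covered (3 px):
    · · · · · · ·
    · · · · · · ·
    · · · · · · ·
    · · · · · · ·
    · · · · · · ·
    · · · · · · ·
    · · · █ █ █ ·
    · · · · · · ·
T2:
  2·area = 8
  edge (9, 13)→(11, 3): d=(2,-10) inclusive
  edge (11, 3)→(12, 2): d=(1,-1) inclusive
  edge (12, 2)→(9, 13): d=(-3,11) inclusive
    (6,0)@(13, 1): e=[16,0,-8] → ·  [on edge]
    (5,1)@(11, 3): e=[0,0,8] → █  [on edge]
    (6,1)@(13, 3): e=[20,2,-14] → ·
    (4,2)@(9, 5): e=[-16,0,24] → ·  [on edge]
    (5,2)@(11, 5): e=[4,2,2] → █
    (6,2)@(13, 5): e=[24,4,-20] → ·
    (3,3)@(7, 7): e=[-32,0,40] → ·  [on edge]
    (5,3)@(11, 7): e=[8,4,-4] → ·
    (2,4)@(5, 9): e=[-48,0,56] → ·  [on edge]
    (1,5)@(3, 11): e=[-64,0,72] → ·  [on edge]
    (0,6)@(1, 13): e=[-80,0,88] → ·  [on edge]
    (4,6)@(9, 13): e=[0,8,0] → █  [on edge]
  covered (3 px):
    · · · · · · ·
    · · · · · █ ·
    · · · · · █ ·
    · · · · · · ·
    · · · · · · ·
    · · · · · · ·
    · · · · █ · ·
    · · · · · · ·
T3:
  2·area = 80
  edge (4, 10)→(12, 4): d=(8,-6) inclusive
  edge (12, 4)→(12, 14): d=(0,10) inclusive
  edge (12, 14)→(4, 10): d=(-8,-4) inclusive
    (5,2)@(11, 5): e=[2,10,68] → █
    (6,2)@(13, 5): e=[14,-10,76] → ·
    (4,3)@(9, 7): e=[6,30,44] → █
    (6,3)@(13, 7): e=[30,-10,60] → ·
    (3,4)@(7, 9): e=[10,50,20] → █
    (6,4)@(13, 9): e=[46,-10,44] → ·
    (3,5)@(7, 11): e=[26,50,4] → █
    (6,5)@(13, 11): e=[62,-10,28] → ·
    (3,6)@(7, 13): e=[42,50,-12] → ·
    (4,6)@(9, 13): e=[54,30,-4] → ·
    (5,6)@(11, 13): e=[66,10,4] → █
    (6,6)@(13, 13): e=[78,-10,12] → ·
  covered (10 px):
    · · · · · · ·
    · · · · · · ·
    · · · · · █ ·
    · · · · █ █ ·
    · · · █ █ █ ·
    · · · █ █ █ ·
    · · · · · █ ·
    · · · · · · ·

Final: 25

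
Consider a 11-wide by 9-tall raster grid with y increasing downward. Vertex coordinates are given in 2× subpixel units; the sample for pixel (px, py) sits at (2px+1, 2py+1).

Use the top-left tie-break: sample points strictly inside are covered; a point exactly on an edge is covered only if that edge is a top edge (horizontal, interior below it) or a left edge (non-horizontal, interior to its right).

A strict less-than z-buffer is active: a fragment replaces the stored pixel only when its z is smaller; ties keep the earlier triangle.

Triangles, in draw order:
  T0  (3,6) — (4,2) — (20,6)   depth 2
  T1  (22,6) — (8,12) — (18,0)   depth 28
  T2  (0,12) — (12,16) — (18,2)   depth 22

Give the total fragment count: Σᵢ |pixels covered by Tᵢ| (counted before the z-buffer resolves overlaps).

T0:
  2·area = 68
  edge (3, 6)→(4, 2): d=(1,-4) top-left  bias=+0
  edge (4, 2)→(20, 6): d=(16,4) right/bottom  bias=-1
  edge (20, 6)→(3, 6): d=(-17,0) right/bottom  bias=-1
    (2,1)@(5, 3): e=[5,12,51] → X
    (3,1)@(7, 3): e=[13,4,51] → X
    (4,1)@(9, 3): e=[21,-4,51] → .
    (2,2)@(5, 5): e=[7,44,17] → X
    (4,2)@(9, 5): e=[23,28,17] → X
    (5,2)@(11, 5): e=[31,20,17] → X
    (6,2)@(13, 5): e=[39,12,17] → X
    (7,2)@(15, 5): e=[47,4,17] → X
    (8,2)@(17, 5): e=[55,-4,17] → .
    (2,3)@(5, 7): e=[9,76,-17] → .
    (3,3)@(7, 7): e=[17,68,-17] → .
    (4,3)@(9, 7): e=[25,60,-17] → .
  covered (8 px):
    . . . . . . . . . . .
    . . X X . . . . . . .
    . . X X X X X X . . .
    . . . . . . . . . . .
    . . . . . . . . . . .
    . . . . . . . . . . .
    . . . . . . . . . . .
    . . . . . . . . . . .
    . . . . . . . . . . .
T1:
  2·area = 108
  edge (22, 6)→(8, 12): d=(-14,6) right/bottom  bias=-1
  edge (8, 12)→(18, 0): d=(10,-12) top-left  bias=+0
  edge (18, 0)→(22, 6): d=(4,6) right/bottom  bias=-1
    (8,1)@(17, 3): e=[72,18,18] → X
    (9,1)@(19, 3): e=[60,42,6] → X
    (10,1)@(21, 3): e=[48,66,-6] → .
    (7,2)@(15, 5): e=[56,14,38] → X
    (10,2)@(21, 5): e=[20,86,2] → X
    (6,3)@(13, 7): e=[40,10,58] → X
    (10,3)@(21, 7): e=[-8,106,10] → .
    (5,4)@(11, 9): e=[24,6,78] → X
    (7,4)@(15, 9): e=[0,54,54] → .  [on edge]
    (8,4)@(17, 9): e=[-12,78,42] → .
    (9,4)@(19, 9): e=[-24,102,30] → .
    (4,5)@(9, 11): e=[8,2,98] → X
    (0,7)@(1, 15): e=[0,-54,162] → .  [on edge]
  covered (13 px):
    . . . . . . . . . . .
    . . . . . . . . X X .
    . . . . . . . X X X X
    . . . . . . X X X X .
    . . . . . X X . . . .
    . . . . X . . . . . .
    . . . . . . . . . . .
    . . . . . . . . . . .
    . . . . . . . . . . .
T2:
  2·area = 192  (B↔C swapped to make it positive)
  edge (0, 12)→(18, 2): d=(18,-10) top-left  bias=+0
  edge (18, 2)→(12, 16): d=(-6,14) right/bottom  bias=-1
  edge (12, 16)→(0, 12): d=(-12,-4) top-left  bias=+0
    (8,1)@(17, 3): e=[8,8,176] → X
    (9,1)@(19, 3): e=[28,-20,184] → .
    (6,2)@(13, 5): e=[4,52,136] → X
    (7,2)@(15, 5): e=[24,24,144] → X
    (8,2)@(17, 5): e=[44,-4,152] → .
    (4,3)@(9, 7): e=[0,96,96] → X  [on edge]
    (5,3)@(11, 7): e=[20,68,104] → X
    (8,3)@(17, 7): e=[80,-16,128] → .
    (3,4)@(7, 9): e=[16,112,64] → X
    (7,4)@(15, 9): e=[96,0,96] → .  [on edge]
    (1,5)@(3, 11): e=[12,156,24] → X
    (2,5)@(5, 11): e=[32,128,32] → X
    (1,6)@(3, 13): e=[48,144,0] → X  [on edge]
    (4,7)@(9, 15): e=[144,48,0] → X  [on edge]
    (7,8)@(15, 17): e=[240,-48,0] → .  [on edge]
  covered (25 px):
    . . . . . . . . . . .
    . . . . . . . . X . .
    . . . . . . X X . . .
    . . . . X X X X . . .
    . . . X X X X . . . .
    . X X X X X X . . . .
    . X X X X X X . . . .
    . . . . X X . . . . .
    . . . . . . . . . . .

Final: 46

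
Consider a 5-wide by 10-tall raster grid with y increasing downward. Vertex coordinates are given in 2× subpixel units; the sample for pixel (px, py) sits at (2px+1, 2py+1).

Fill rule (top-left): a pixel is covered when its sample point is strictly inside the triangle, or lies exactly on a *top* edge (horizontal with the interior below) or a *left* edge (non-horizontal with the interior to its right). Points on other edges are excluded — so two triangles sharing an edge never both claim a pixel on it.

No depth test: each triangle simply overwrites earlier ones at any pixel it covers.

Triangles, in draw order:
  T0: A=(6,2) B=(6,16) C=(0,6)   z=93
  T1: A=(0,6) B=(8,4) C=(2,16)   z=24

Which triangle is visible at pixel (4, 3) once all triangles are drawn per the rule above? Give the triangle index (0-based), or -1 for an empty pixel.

T0:
  2·area = 84
  edge (6, 2)→(6, 16): d=(0,14) right/bottom  bias=-1
  edge (6, 16)→(0, 6): d=(-6,-10) top-left  bias=+0
  edge (0, 6)→(6, 2): d=(6,-4) top-left  bias=+0
    (2,1)@(5, 3): e=[14,68,2] → █
    (3,1)@(7, 3): e=[-14,88,10] → ·
    (1,2)@(3, 5): e=[42,36,6] → █
    (3,2)@(7, 5): e=[-14,76,22] → ·
    (0,3)@(1, 7): e=[70,4,10] → █
    (3,3)@(7, 7): e=[-14,64,34] → ·
    (0,4)@(1, 9): e=[70,-8,22] → ·
    (1,4)@(3, 9): e=[42,12,30] → █
    (3,4)@(7, 9): e=[-14,52,46] → ·
    (1,5)@(3, 11): e=[42,0,42] → █  [on edge]
    (3,5)@(7, 11): e=[-14,40,58] → ·
    (1,6)@(3, 13): e=[42,-12,54] → ·
  covered (11 px):
    · · · · ·
    · · █ · ·
    · █ █ · ·
    █ █ █ · ·
    · █ █ · ·
    · █ █ · ·
    · · █ · ·
    · · · · ·
    · · · · ·
    · · · · ·
T1:
  2·area = 84
  edge (0, 6)→(8, 4): d=(8,-2) top-left  bias=+0
  edge (8, 4)→(2, 16): d=(-6,12) right/bottom  bias=-1
  edge (2, 16)→(0, 6): d=(-2,-10) top-left  bias=+0
    (2,2)@(5, 5): e=[2,30,52] → █
    (3,2)@(7, 5): e=[6,6,72] → █
    (4,2)@(9, 5): e=[10,-18,92] → ·
    (0,3)@(1, 7): e=[10,66,8] → █
    (1,3)@(3, 7): e=[14,42,28] → █
    (3,3)@(7, 7): e=[22,-6,68] → ·
    (0,4)@(1, 9): e=[26,54,4] → █
    (3,4)@(7, 9): e=[38,-18,64] → ·
    (0,5)@(1, 11): e=[42,42,0] → █  [on edge]
    (2,5)@(5, 11): e=[50,-6,40] → ·
    (0,6)@(1, 13): e=[58,30,-4] → ·
    (1,6)@(3, 13): e=[62,6,16] → █
  covered (11 px):
    · · · · ·
    · · · · ·
    · · █ █ ·
    █ █ █ · ·
    █ █ █ · ·
    █ █ · · ·
    · █ · · ·
    · · · · ·
    · · · · ·
    · · · · ·

Z-buffer (winner per pixel, '.' = empty):
  . . . . .
  . . 0 . .
  . 0 1 1 .
  1 1 1 . .
  1 1 1 . .
  1 1 0 . .
  . 1 0 . .
  . . . . .
  . . . . .
  . . . . .

Result: -1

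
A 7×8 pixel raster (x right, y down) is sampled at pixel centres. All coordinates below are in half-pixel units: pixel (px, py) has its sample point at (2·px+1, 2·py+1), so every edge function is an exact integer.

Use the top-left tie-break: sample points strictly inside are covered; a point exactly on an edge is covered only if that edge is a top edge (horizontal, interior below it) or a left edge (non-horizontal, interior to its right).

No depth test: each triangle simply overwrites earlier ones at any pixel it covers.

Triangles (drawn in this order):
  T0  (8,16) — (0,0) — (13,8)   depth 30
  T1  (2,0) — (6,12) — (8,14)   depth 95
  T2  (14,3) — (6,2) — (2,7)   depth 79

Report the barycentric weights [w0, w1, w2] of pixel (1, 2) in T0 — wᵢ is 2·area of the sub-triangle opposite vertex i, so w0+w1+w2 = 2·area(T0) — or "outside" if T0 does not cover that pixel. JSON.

T0:
  2·area = 144
  edge (8, 16)→(0, 0): d=(-8,-16) top-left  bias=+0
  edge (0, 0)→(13, 8): d=(13,8) right/bottom  bias=-1
  edge (13, 8)→(8, 16): d=(-5,8) right/bottom  bias=-1
    (0,0)@(1, 1): e=[8,5,131] → X
    (1,0)@(3, 1): e=[40,-11,115] → .
    (0,1)@(1, 3): e=[-8,31,121] → .
    (1,1)@(3, 3): e=[24,15,105] → X
    (2,1)@(5, 3): e=[56,-1,89] → .
    (1,2)@(3, 5): e=[8,41,95] → X
    (2,2)@(5, 5): e=[40,25,79] → X
    (3,2)@(7, 5): e=[72,9,63] → X
    (4,2)@(9, 5): e=[104,-7,47] → .
    (1,3)@(3, 7): e=[-8,67,85] → .
    (2,3)@(5, 7): e=[24,51,69] → X
    (4,3)@(9, 7): e=[88,19,37] → X
  covered (18 px):
    X . . . . . .
    . X . . . . .
    . X X X . . .
    . . X X X X .
    . . X X X X .
    . . . X X X .
    . . . X X . .
    . . . . . . .
T1:
  2·area = 16  (B↔C swapped to make it positive)
  edge (2, 0)→(8, 14): d=(6,14) right/bottom  bias=-1
  edge (8, 14)→(6, 12): d=(-2,-2) top-left  bias=+0
  edge (6, 12)→(2, 0): d=(-4,-12) top-left  bias=+0
    (1,1)@(3, 3): e=[4,12,0] → X  [on edge]
    (2,1)@(5, 3): e=[-24,16,24] → .
    (1,2)@(3, 5): e=[16,8,-8] → .
    (0,3)@(1, 7): e=[56,0,-40] → .  [on edge]
    (2,3)@(5, 7): e=[0,8,8] → .  [on edge]
    (1,4)@(3, 9): e=[40,0,-24] → .  [on edge]
    (2,4)@(5, 9): e=[12,4,0] → X  [on edge]
    (3,4)@(7, 9): e=[-16,8,24] → .
    (2,5)@(5, 11): e=[24,0,-8] → .  [on edge]
    (3,6)@(7, 13): e=[8,0,8] → X  [on edge]
    (4,6)@(9, 13): e=[-20,4,32] → .
    (3,7)@(7, 15): e=[20,-4,0] → .  [on edge]
    (4,7)@(9, 15): e=[-8,0,24] → .  [on edge]
  covered (3 px):
    . . . . . . .
    . X . . . . .
    . . . . . . .
    . . . . . . .
    . . X . . . .
    . . . . . . .
    . . . X . . .
    . . . . . . .
T2:
  2·area = 44  (B↔C swapped to make it positive)
  edge (14, 3)→(2, 7): d=(-12,4) right/bottom  bias=-1
  edge (2, 7)→(6, 2): d=(4,-5) top-left  bias=+0
  edge (6, 2)→(14, 3): d=(8,1) right/bottom  bias=-1
    (3,1)@(7, 3): e=[28,9,7] → X
    (4,1)@(9, 3): e=[20,19,5] → X
    (5,1)@(11, 3): e=[12,29,3] → X
    (6,1)@(13, 3): e=[4,39,1] → X
    (2,2)@(5, 5): e=[12,7,25] → X
    (4,2)@(9, 5): e=[-4,27,21] → .
    (5,2)@(11, 5): e=[-12,37,19] → .
    (6,2)@(13, 5): e=[-20,47,17] → .
    (2,3)@(5, 7): e=[-12,15,41] → .
    (3,3)@(7, 7): e=[-20,25,39] → .
  covered (6 px):
    . . . . . . .
    . . . X X X X
    . . X X . . .
    . . . . . . .
    . . . . . . .
    . . . . . . .
    . . . . . . .
    . . . . . . .

Answer: [41,95,8]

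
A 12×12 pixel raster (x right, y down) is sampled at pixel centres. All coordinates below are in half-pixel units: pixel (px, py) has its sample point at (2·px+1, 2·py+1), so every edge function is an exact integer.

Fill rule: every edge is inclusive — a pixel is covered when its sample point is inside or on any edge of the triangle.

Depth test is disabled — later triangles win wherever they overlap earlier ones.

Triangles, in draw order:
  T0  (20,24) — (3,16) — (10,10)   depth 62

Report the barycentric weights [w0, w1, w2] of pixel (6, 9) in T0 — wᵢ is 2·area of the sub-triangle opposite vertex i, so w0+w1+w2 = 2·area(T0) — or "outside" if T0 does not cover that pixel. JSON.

T0:
  2·area = 158
  edge (20, 24)→(3, 16): d=(-17,-8) inclusive
  edge (3, 16)→(10, 10): d=(7,-6) inclusive
  edge (10, 10)→(20, 24): d=(10,14) inclusive
    (2,1)@(5, 3): e=[237,-79,0] → ·  [on edge]
    (4,5)@(9, 11): e=[133,1,24] → #
    (5,5)@(11, 11): e=[149,13,-4] → ·
    (3,6)@(7, 13): e=[83,3,72] → #
    (5,6)@(11, 13): e=[115,27,16] → #
    (6,6)@(13, 13): e=[131,39,-12] → ·
    (2,7)@(5, 15): e=[33,5,120] → #
    (6,7)@(13, 15): e=[97,53,8] → #
    (7,7)@(15, 15): e=[113,65,-20] → ·
    (2,8)@(5, 17): e=[-1,19,140] → ·
    (3,8)@(7, 17): e=[15,31,112] → #
    (7,8)@(15, 17): e=[79,79,0] → #  [on edge]
  covered (20 px):
    · · · · · · · · · · · ·
    · · · · · · · · · · · ·
    · · · · · · · · · · · ·
    · · · · · · · · · · · ·
    · · · · · · · · · · · ·
    · · · · # · · · · · · ·
    · · · # # # · · · · · ·
    · · # # # # # · · · · ·
    · · · # # # # # · · · ·
    · · · · · # # # · · · ·
    · · · · · · · # # · · ·
    · · · · · · · · · # · ·

Answer: [81,48,29]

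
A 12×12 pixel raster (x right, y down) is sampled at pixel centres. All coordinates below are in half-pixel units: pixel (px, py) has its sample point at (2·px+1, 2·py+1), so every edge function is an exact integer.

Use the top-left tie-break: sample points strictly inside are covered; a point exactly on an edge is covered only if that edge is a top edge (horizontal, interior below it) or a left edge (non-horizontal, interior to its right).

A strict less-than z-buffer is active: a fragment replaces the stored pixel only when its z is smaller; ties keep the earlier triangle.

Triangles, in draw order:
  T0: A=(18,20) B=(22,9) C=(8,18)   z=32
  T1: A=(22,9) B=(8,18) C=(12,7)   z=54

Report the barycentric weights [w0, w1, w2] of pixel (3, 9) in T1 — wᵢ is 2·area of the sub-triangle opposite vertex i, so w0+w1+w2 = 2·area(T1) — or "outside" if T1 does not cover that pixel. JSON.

T0:
  2·area = 118  (B↔C swapped to make it positive)
  edge (18, 20)→(8, 18): d=(-10,-2) top-left  bias=+0
  edge (8, 18)→(22, 9): d=(14,-9) top-left  bias=+0
  edge (22, 9)→(18, 20): d=(-4,11) right/bottom  bias=-1
    (9,5)@(19, 11): e=[92,1,25] → █
    (10,5)@(21, 11): e=[96,19,3] → █
    (11,5)@(23, 11): e=[100,37,-19] → ·
    (8,6)@(17, 13): e=[68,11,39] → █
    (10,6)@(21, 13): e=[76,47,-5] → ·
    (6,7)@(13, 15): e=[40,3,75] → █
    (7,7)@(15, 15): e=[44,21,53] → █
    (10,7)@(21, 15): e=[56,75,-13] → ·
    (1,8)@(3, 17): e=[0,-59,177] → ·  [on edge]
    (5,8)@(11, 17): e=[16,13,89] → █
    (10,8)@(21, 17): e=[36,103,-21] → ·
    (5,9)@(11, 19): e=[-4,41,81] → ·
    (6,9)@(13, 19): e=[0,59,59] → █  [on edge]
    (11,10)@(23, 21): e=[0,177,-59] → ·  [on edge]
  covered (16 px):
    · · · · · · · · · · · ·
    · · · · · · · · · · · ·
    · · · · · · · · · · · ·
    · · · · · · · · · · · ·
    · · · · · · · · · · · ·
    · · · · · · · · · █ █ ·
    · · · · · · · · █ █ · ·
    · · · · · · █ █ █ █ · ·
    · · · · · █ █ █ █ █ · ·
    · · · · · · █ █ █ · · ·
    · · · · · · · · · · · ·
    · · · · · · · · · · · ·
T1:
  2·area = 118
  edge (22, 9)→(8, 18): d=(-14,9) right/bottom  bias=-1
  edge (8, 18)→(12, 7): d=(4,-11) top-left  bias=+0
  edge (12, 7)→(22, 9): d=(10,2) right/bottom  bias=-1
    (6,4)@(13, 9): e=[81,19,18] → █
    (7,4)@(15, 9): e=[63,41,14] → █
    (8,4)@(17, 9): e=[45,63,10] → █
    (9,4)@(19, 9): e=[27,85,6] → █
    (10,4)@(21, 9): e=[9,107,2] → █
    (11,4)@(23, 9): e=[-9,129,-2] → ·
    (5,5)@(11, 11): e=[71,5,42] → █
    (9,5)@(19, 11): e=[-1,93,26] → ·
    (10,5)@(21, 11): e=[-19,115,22] → ·
    (5,6)@(11, 13): e=[43,13,62] → █
    (8,6)@(17, 13): e=[-11,79,50] → ·
    (5,7)@(11, 15): e=[15,21,82] → █
  covered (14 px):
    · · · · · · · · · · · ·
    · · · · · · · · · · · ·
    · · · · · · · · · · · ·
    · · · · · · · · · · · ·
    · · · · · · █ █ █ █ █ ·
    · · · · · █ █ █ █ · · ·
    · · · · · █ █ █ · · · ·
    · · · · · █ · · · · · ·
    · · · · █ · · · · · · ·
    · · · · · · · · · · · ·
    · · · · · · · · · · · ·
    · · · · · · · · · · · ·

Final: "outside"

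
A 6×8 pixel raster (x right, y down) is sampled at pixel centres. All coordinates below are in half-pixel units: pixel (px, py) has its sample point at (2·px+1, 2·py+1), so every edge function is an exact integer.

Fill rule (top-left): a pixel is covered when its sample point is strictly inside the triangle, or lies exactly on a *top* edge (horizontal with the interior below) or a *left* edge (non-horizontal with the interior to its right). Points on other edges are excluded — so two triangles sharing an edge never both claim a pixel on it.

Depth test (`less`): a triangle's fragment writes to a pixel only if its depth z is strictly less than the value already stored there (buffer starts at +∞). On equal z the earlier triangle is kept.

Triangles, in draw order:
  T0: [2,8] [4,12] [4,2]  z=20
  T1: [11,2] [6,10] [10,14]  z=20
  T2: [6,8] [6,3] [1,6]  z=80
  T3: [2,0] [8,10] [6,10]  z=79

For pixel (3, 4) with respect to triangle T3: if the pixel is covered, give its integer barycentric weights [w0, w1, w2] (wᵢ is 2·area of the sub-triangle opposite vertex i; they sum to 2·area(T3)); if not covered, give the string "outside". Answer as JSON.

T0:
  2·area = 20  (B↔C swapped to make it positive)
  edge (2, 8)→(4, 2): d=(2,-6) top-left  bias=+0
  edge (4, 2)→(4, 12): d=(0,10) right/bottom  bias=-1
  edge (4, 12)→(2, 8): d=(-2,-4) top-left  bias=+0
    (1,2)@(3, 5): e=[0,10,10] → #  [on edge]
    (2,2)@(5, 5): e=[12,-10,18] → ·
    (1,3)@(3, 7): e=[4,10,6] → #
    (2,3)@(5, 7): e=[16,-10,14] → ·
    (1,4)@(3, 9): e=[8,10,2] → #
    (2,4)@(5, 9): e=[20,-10,10] → ·
    (0,5)@(1, 11): e=[0,30,-10] → ·  [on edge]
    (1,5)@(3, 11): e=[12,10,-2] → ·
  covered (3 px):
    · · · · · ·
    · · · · · ·
    · # · · · ·
    · # · · · ·
    · # · · · ·
    · · · · · ·
    · · · · · ·
    · · · · · ·
T1:
  2·area = 52  (B↔C swapped to make it positive)
  edge (11, 2)→(10, 14): d=(-1,12) right/bottom  bias=-1
  edge (10, 14)→(6, 10): d=(-4,-4) top-left  bias=+0
  edge (6, 10)→(11, 2): d=(5,-8) top-left  bias=+0
    (0,2)@(1, 5): e=[117,0,-65] → ·  [on edge]
    (1,3)@(3, 7): e=[91,0,-39] → ·  [on edge]
    (4,3)@(9, 7): e=[19,24,9] → #
    (5,3)@(11, 7): e=[-5,32,25] → ·
    (2,4)@(5, 9): e=[65,0,-13] → ·  [on edge]
    (3,4)@(7, 9): e=[41,8,3] → #
    (5,4)@(11, 9): e=[-7,24,35] → ·
    (3,5)@(7, 11): e=[39,0,13] → #  [on edge]
    (5,5)@(11, 11): e=[-9,16,45] → ·
    (3,6)@(7, 13): e=[37,-8,23] → ·
    (4,6)@(9, 13): e=[13,0,39] → #  [on edge]
    (5,6)@(11, 13): e=[-11,8,55] → ·
    (5,7)@(11, 15): e=[-13,0,65] → ·  [on edge]
  covered (6 px):
    · · · · · ·
    · · · · · ·
    · · · · · ·
    · · · · # ·
    · · · # # ·
    · · · # # ·
    · · · · # ·
    · · · · · ·
T2:
  2·area = 25  (B↔C swapped to make it positive)
  edge (6, 8)→(1, 6): d=(-5,-2) top-left  bias=+0
  edge (1, 6)→(6, 3): d=(5,-3) top-left  bias=+0
  edge (6, 3)→(6, 8): d=(0,5) right/bottom  bias=-1
    (1,2)@(3, 5): e=[9,1,15] → #
    (2,2)@(5, 5): e=[13,7,5] → #
    (3,2)@(7, 5): e=[17,13,-5] → ·
    (1,3)@(3, 7): e=[-1,11,15] → ·
    (2,3)@(5, 7): e=[3,17,5] → #
    (3,3)@(7, 7): e=[7,23,-5] → ·
    (2,4)@(5, 9): e=[-7,27,5] → ·
  covered (3 px):
    · · · · · ·
    · · · · · ·
    · # # · · ·
    · · # · · ·
    · · · · · ·
    · · · · · ·
    · · · · · ·
    · · · · · ·
T3:
  2·area = 20
  edge (2, 0)→(8, 10): d=(6,10) right/bottom  bias=-1
  edge (8, 10)→(6, 10): d=(-2,0) right/bottom  bias=-1
  edge (6, 10)→(2, 0): d=(-4,-10) top-left  bias=+0
    (2,2)@(5, 5): e=[0,10,10] → ·  [on edge]
    (2,3)@(5, 7): e=[12,6,2] → #
    (3,3)@(7, 7): e=[-8,6,22] → ·
    (2,4)@(5, 9): e=[24,2,-6] → ·
    (3,4)@(7, 9): e=[4,2,14] → #
    (4,4)@(9, 9): e=[-16,2,34] → ·
    (3,5)@(7, 11): e=[16,-2,6] → ·
    (5,7)@(11, 15): e=[0,-10,30] → ·  [on edge]
  covered (2 px):
    · · · · · ·
    · · · · · ·
    · · · · · ·
    · · # · · ·
    · · · # · ·
    · · · · · ·
    · · · · · ·
    · · · · · ·

Final: [2,14,4]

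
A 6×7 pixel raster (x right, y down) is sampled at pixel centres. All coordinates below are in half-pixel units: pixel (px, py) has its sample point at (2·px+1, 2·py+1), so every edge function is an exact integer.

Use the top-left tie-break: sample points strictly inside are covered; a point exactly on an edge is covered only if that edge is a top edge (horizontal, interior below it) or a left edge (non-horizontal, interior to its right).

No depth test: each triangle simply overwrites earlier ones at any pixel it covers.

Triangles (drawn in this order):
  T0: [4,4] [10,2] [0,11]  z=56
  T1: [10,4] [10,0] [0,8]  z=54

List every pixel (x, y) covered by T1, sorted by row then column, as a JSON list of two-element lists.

T0:
  2·area = 34
  edge (4, 4)→(10, 2): d=(6,-2) top-left  bias=+0
  edge (10, 2)→(0, 11): d=(-10,9) right/bottom  bias=-1
  edge (0, 11)→(4, 4): d=(4,-7) top-left  bias=+0
    (3,1)@(7, 3): e=[0,17,17] → X  [on edge]
    (4,1)@(9, 3): e=[4,-1,31] → .
    (0,2)@(1, 5): e=[0,51,-17] → .  [on edge]
    (2,2)@(5, 5): e=[8,15,11] → X
    (3,2)@(7, 5): e=[12,-3,25] → .
    (1,3)@(3, 7): e=[16,13,5] → X
    (2,3)@(5, 7): e=[20,-5,19] → .
    (1,4)@(3, 9): e=[28,-7,13] → .
  covered (3 px):
    . . . . . .
    . . . X . .
    . . X . . .
    . X . . . .
    . . . . . .
    . . . . . .
    . . . . . .
T1:
  2·area = 40  (B↔C swapped to make it positive)
  edge (10, 4)→(0, 8): d=(-10,4) right/bottom  bias=-1
  edge (0, 8)→(10, 0): d=(10,-8) top-left  bias=+0
  edge (10, 0)→(10, 4): d=(0,4) right/bottom  bias=-1
    (4,0)@(9, 1): e=[34,2,4] → X
    (5,0)@(11, 1): e=[26,18,-4] → .
    (3,1)@(7, 3): e=[22,6,12] → X
    (5,1)@(11, 3): e=[6,38,-4] → .
    (2,2)@(5, 5): e=[10,10,20] → X
    (4,2)@(9, 5): e=[-6,42,4] → .
    (2,3)@(5, 7): e=[-10,30,20] → .
    (3,3)@(7, 7): e=[-18,46,12] → .
  covered (5 px):
    . . . . X .
    . . . X X .
    . . X X . .
    . . . . . .
    . . . . . .
    . . . . . .
    . . . . . .

Final: [[4,0],[3,1],[4,1],[2,2],[3,2]]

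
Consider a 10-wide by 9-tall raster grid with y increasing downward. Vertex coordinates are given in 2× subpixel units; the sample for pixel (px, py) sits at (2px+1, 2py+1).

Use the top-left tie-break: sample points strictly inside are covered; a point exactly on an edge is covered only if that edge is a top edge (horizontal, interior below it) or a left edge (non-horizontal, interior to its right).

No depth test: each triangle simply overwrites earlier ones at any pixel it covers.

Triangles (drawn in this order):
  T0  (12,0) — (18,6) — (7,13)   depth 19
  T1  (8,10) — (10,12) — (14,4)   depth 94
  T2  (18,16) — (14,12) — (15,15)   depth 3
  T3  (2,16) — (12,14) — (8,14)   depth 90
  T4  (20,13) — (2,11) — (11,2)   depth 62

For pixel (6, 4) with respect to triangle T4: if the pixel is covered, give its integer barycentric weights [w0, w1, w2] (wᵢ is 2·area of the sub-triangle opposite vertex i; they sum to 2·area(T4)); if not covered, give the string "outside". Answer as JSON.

T0:
  2·area = 108
  edge (12, 0)→(18, 6): d=(6,6) right/bottom  bias=-1
  edge (18, 6)→(7, 13): d=(-11,7) right/bottom  bias=-1
  edge (7, 13)→(12, 0): d=(5,-13) top-left  bias=+0
    (6,0)@(13, 1): e=[0,90,18] → .  [on edge]
    (5,1)@(11, 3): e=[24,82,2] → X
    (6,1)@(13, 3): e=[12,68,28] → X
    (7,1)@(15, 3): e=[0,54,54] → .  [on edge]
    (5,2)@(11, 5): e=[36,60,12] → X
    (7,2)@(15, 5): e=[12,32,64] → X
    (8,2)@(17, 5): e=[0,18,90] → .  [on edge]
    (5,3)@(11, 7): e=[48,38,22] → X
    (8,3)@(17, 7): e=[12,-4,100] → .
    (9,3)@(19, 7): e=[0,-18,126] → .  [on edge]
    (4,4)@(9, 9): e=[72,30,6] → X
    (7,4)@(15, 9): e=[36,-12,84] → .
    (3,6)@(7, 13): e=[108,0,0] → .  [on edge]
  covered (12 px):
    . . . . . . . . . .
    . . . . . X X . . .
    . . . . . X X X . .
    . . . . . X X X . .
    . . . . X X X . . .
    . . . . X . . . . .
    . . . . . . . . . .
    . . . . . . . . . .
    . . . . . . . . . .
T1:
  2·area = 24  (B↔C swapped to make it positive)
  edge (8, 10)→(14, 4): d=(6,-6) top-left  bias=+0
  edge (14, 4)→(10, 12): d=(-4,8) right/bottom  bias=-1
  edge (10, 12)→(8, 10): d=(-2,-2) top-left  bias=+0
    (8,0)@(17, 1): e=[0,-12,36] → .  [on edge]
    (0,1)@(1, 3): e=[-84,108,0] → .  [on edge]
    (7,1)@(15, 3): e=[0,-4,28] → .  [on edge]
    (1,2)@(3, 5): e=[-60,84,0] → .  [on edge]
    (6,2)@(13, 5): e=[0,4,20] → X  [on edge]
    (7,2)@(15, 5): e=[12,-12,24] → .
    (2,3)@(5, 7): e=[-36,60,0] → .  [on edge]
    (5,3)@(11, 7): e=[0,12,12] → X  [on edge]
    (6,3)@(13, 7): e=[12,-4,16] → .
    (3,4)@(7, 9): e=[-12,36,0] → .  [on edge]
    (4,4)@(9, 9): e=[0,20,4] → X  [on edge]
    (6,4)@(13, 9): e=[24,-12,12] → .
    (3,5)@(7, 11): e=[0,28,-4] → .  [on edge]
    (4,5)@(9, 11): e=[12,12,0] → X  [on edge]
    (2,6)@(5, 13): e=[0,36,-12] → .  [on edge]
    (5,6)@(11, 13): e=[36,-12,0] → .  [on edge]
    (1,7)@(3, 15): e=[0,44,-20] → .  [on edge]
    (6,7)@(13, 15): e=[60,-36,0] → .  [on edge]
    (0,8)@(1, 17): e=[0,52,-28] → .  [on edge]
    (7,8)@(15, 17): e=[84,-60,0] → .  [on edge]
  covered (5 px):
    . . . . . . . . . .
    . . . . . . . . . .
    . . . . . . X . . .
    . . . . . X . . . .
    . . . . X X . . . .
    . . . . X . . . . .
    . . . . . . . . . .
    . . . . . . . . . .
    . . . . . . . . . .
T2:
  2·area = 8  (B↔C swapped to make it positive)
  edge (18, 16)→(15, 15): d=(-3,-1) top-left  bias=+0
  edge (15, 15)→(14, 12): d=(-1,-3) top-left  bias=+0
  edge (14, 12)→(18, 16): d=(4,4) right/bottom  bias=-1
    (1,0)@(3, 1): e=[30,-22,0] → .  [on edge]
    (2,1)@(5, 3): e=[26,-18,0] → .  [on edge]
    (5,1)@(11, 3): e=[32,0,-24] → .  [on edge]
    (3,2)@(7, 5): e=[22,-14,0] → .  [on edge]
    (4,3)@(9, 7): e=[18,-10,0] → .  [on edge]
    (5,4)@(11, 9): e=[14,-6,0] → .  [on edge]
    (6,4)@(13, 9): e=[16,0,-8] → .  [on edge]
    (1,5)@(3, 11): e=[0,-32,40] → .  [on edge]
    (6,5)@(13, 11): e=[10,-2,0] → .  [on edge]
    (4,6)@(9, 13): e=[0,-16,24] → .  [on edge]
    (7,6)@(15, 13): e=[6,2,0] → .  [on edge]
    (7,7)@(15, 15): e=[0,0,8] → X  [on edge]
    (8,7)@(17, 15): e=[2,6,0] → .  [on edge]
    (9,8)@(19, 17): e=[-2,10,0] → .  [on edge]
  covered (1 px):
    . . . . . . . . . .
    . . . . . . . . . .
    . . . . . . . . . .
    . . . . . . . . . .
    . . . . . . . . . .
    . . . . . . . . . .
    . . . . . . . . . .
    . . . . . . . X . .
    . . . . . . . . . .
T3:
  2·area = 8  (B↔C swapped to make it positive)
  edge (2, 16)→(8, 14): d=(6,-2) top-left  bias=+0
  edge (8, 14)→(12, 14): d=(4,0) top-left  bias=+0
  edge (12, 14)→(2, 16): d=(-10,2) right/bottom  bias=-1
    (8,5)@(17, 11): e=[0,-12,20] → .  [on edge]
    (5,6)@(11, 13): e=[0,-4,12] → .  [on edge]
    (8,6)@(17, 13): e=[12,-4,0] → .  [on edge]
    (2,7)@(5, 15): e=[0,4,4] → X  [on edge]
    (3,7)@(7, 15): e=[4,4,0] → .  [on edge]
    (2,8)@(5, 17): e=[12,12,-16] → .
  covered (1 px):
    . . . . . . . . . .
    . . . . . . . . . .
    . . . . . . . . . .
    . . . . . . . . . .
    . . . . . . . . . .
    . . . . . . . . . .
    . . . . . . . . . .
    . . X . . . . . . .
    . . . . . . . . . .
T4:
  2·area = 180
  edge (20, 13)→(2, 11): d=(-18,-2) top-left  bias=+0
  edge (2, 11)→(11, 2): d=(9,-9) top-left  bias=+0
  edge (11, 2)→(20, 13): d=(9,11) right/bottom  bias=-1
    (5,1)@(11, 3): e=[162,9,9] → X
    (6,1)@(13, 3): e=[166,27,-13] → .
    (4,2)@(9, 5): e=[122,9,49] → X
    (6,2)@(13, 5): e=[130,45,5] → X
    (7,2)@(15, 5): e=[134,63,-17] → .
    (3,3)@(7, 7): e=[82,9,89] → X
    (7,3)@(15, 7): e=[98,81,1] → X
    (8,3)@(17, 7): e=[102,99,-21] → .
    (2,4)@(5, 9): e=[42,9,129] → X
    (8,4)@(17, 9): e=[66,117,-3] → .
    (1,5)@(3, 11): e=[2,9,169] → X
    (8,5)@(17, 11): e=[30,135,15] → X
  covered (23 px):
    . . . . . . . . . .
    . . . . . X . . . .
    . . . . X X X . . .
    . . . X X X X X . .
    . . X X X X X X . .
    . X X X X X X X X .
    . . . . . . . . . .
    . . . . . . . . . .
    . . . . . . . . . .

Final: [81,41,58]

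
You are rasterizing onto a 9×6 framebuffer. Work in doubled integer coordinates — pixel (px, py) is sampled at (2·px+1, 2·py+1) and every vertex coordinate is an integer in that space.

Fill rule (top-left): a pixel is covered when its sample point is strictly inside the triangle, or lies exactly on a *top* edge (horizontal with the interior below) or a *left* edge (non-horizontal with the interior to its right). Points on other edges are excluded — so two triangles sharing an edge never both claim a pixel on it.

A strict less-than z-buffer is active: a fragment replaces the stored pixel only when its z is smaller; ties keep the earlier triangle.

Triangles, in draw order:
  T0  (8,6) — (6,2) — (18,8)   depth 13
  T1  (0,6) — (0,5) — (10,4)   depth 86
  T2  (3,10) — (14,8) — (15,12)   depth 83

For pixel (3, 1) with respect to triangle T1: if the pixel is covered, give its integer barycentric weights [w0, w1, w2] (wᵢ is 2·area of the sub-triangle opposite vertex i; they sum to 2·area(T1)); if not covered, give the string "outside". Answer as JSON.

T0:
  2·area = 36
  edge (8, 6)→(6, 2): d=(-2,-4) top-left  bias=+0
  edge (6, 2)→(18, 8): d=(12,6) right/bottom  bias=-1
  edge (18, 8)→(8, 6): d=(-10,-2) top-left  bias=+0
    (3,1)@(7, 3): e=[2,6,28] → X
    (4,1)@(9, 3): e=[10,-6,32] → .
    (1,2)@(3, 5): e=[-18,54,0] → .  [on edge]
    (3,2)@(7, 5): e=[-2,30,8] → .
    (4,2)@(9, 5): e=[6,18,12] → X
    (5,2)@(11, 5): e=[14,6,16] → X
    (6,2)@(13, 5): e=[22,-6,20] → .
    (4,3)@(9, 7): e=[2,42,-8] → .
    (5,3)@(11, 7): e=[10,30,-4] → .
    (6,3)@(13, 7): e=[18,18,0] → X  [on edge]
    (7,3)@(15, 7): e=[26,6,4] → X
    (8,3)@(17, 7): e=[34,-6,8] → .
  covered (5 px):
    . . . . . . . . .
    . . . X . . . . .
    . . . . X X . . .
    . . . . . . X X .
    . . . . . . . . .
    . . . . . . . . .
T1:
  2·area = 10
  edge (0, 6)→(0, 5): d=(0,-1) top-left  bias=+0
  edge (0, 5)→(10, 4): d=(10,-1) top-left  bias=+0
  edge (10, 4)→(0, 6): d=(-10,2) right/bottom  bias=-1
    (7,1)@(15, 3): e=[15,-5,0] → .  [on edge]
    (0,2)@(1, 5): e=[1,1,8] → X
    (1,2)@(3, 5): e=[3,3,4] → X
    (2,2)@(5, 5): e=[5,5,0] → .  [on edge]
    (0,3)@(1, 7): e=[1,21,-12] → .
    (1,3)@(3, 7): e=[3,23,-16] → .
  covered (2 px):
    . . . . . . . . .
    . . . . . . . . .
    X X . . . . . . .
    . . . . . . . . .
    . . . . . . . . .
    . . . . . . . . .
T2:
  2·area = 46
  edge (3, 10)→(14, 8): d=(11,-2) top-left  bias=+0
  edge (14, 8)→(15, 12): d=(1,4) right/bottom  bias=-1
  edge (15, 12)→(3, 10): d=(-12,-2) top-left  bias=+0
    (4,4)@(9, 9): e=[1,21,24] → X
    (5,4)@(11, 9): e=[5,13,28] → X
    (6,4)@(13, 9): e=[9,5,32] → X
    (7,4)@(15, 9): e=[13,-3,36] → .
    (4,5)@(9, 11): e=[23,23,0] → X  [on edge]
    (7,5)@(15, 11): e=[35,-1,12] → .
  covered (6 px):
    . . . . . . . . .
    . . . . . . . . .
    . . . . . . . . .
    . . . . . . . . .
    . . . . X X X . .
    . . . . X X X . .

Result: "outside"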